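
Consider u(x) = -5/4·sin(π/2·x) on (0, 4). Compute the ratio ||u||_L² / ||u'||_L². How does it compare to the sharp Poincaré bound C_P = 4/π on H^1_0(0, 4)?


||u||_L² / ||u'||_L² = 2/π < C_P = 4/π.

u(x) = -5/4·sin(π/2·x), so u'(x) = -5*π*cos(π*x/2)/8.
Writing u(x) = A·sin(kπx/L) with A = -5/4 and k = 2, use ∫_0^L sin²(kπx/L) dx = L/2 and ∫_0^L cos²(kπx/L) dx = L/2.
u² = 25/16·sin²(π/2·x) and (u')² = 25*π^2/64·cos²(π/2·x), and each of sin², cos² integrates to L/2 = 2 over (0, 4).
∫_0^4 u² dx = 25/8, so ||u||_L² = 5*sqrt(2)/4.
∫_0^4 (u')² dx = 25*π^2/32, so ||u'||_L² = 5*sqrt(2)*π/8.
Ratio ||u||_L² / ||u'||_L² = 2/π.
Sharp Poincaré constant on H^1_0(0, 4) is C_P = L/π = 4/π, achieved by sin(π/4·x).
This is the k = 2 harmonic; the ratio L/(kπ) is strictly less than C_P = L/π, consistent with the sharp inequality ||u||_L² ≤ C_P ||u'||_L².


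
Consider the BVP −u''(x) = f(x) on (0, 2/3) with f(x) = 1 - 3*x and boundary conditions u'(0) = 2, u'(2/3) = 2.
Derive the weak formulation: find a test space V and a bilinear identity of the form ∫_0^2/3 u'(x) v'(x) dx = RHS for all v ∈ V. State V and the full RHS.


V = H^1(0, 2/3) (v unrestricted at boundary; u is determined up to an additive constant); weak form: ∫_0^2/3 u'v' dx = ∫_0^2/3 (1 - 3*x) v dx + 2·v(2/3) − 2·v(0) for all v ∈ V.

Multiply both sides by a test function v and integrate from 0 to 2/3:
  ∫_0^2/3 −u''(x) v(x) dx = ∫_0^2/3 f(x) v(x) dx.
Integrate the LHS by parts once:
  ∫_0^2/3 −u'' v dx = −[u'(x) v(x)]_0^2/3 + ∫_0^2/3 u'(x) v'(x) dx.
Thus ∫_0^2/3 u'(x) v'(x) dx = ∫_0^2/3 f(x) v(x) dx + [u'(x) v(x)]_0^2/3.
Choose V so that boundary terms are either known or forced to vanish.
u has inhomogeneous Neumann u'(0) = 2, u'(2/3) = 2. [u' v]_0^2/3 = (2)·v(2/3) − (2)·v(0) = 2·v(2/3) − 2·v(0). Take V = H^1(0, 2/3); boundary term becomes part of RHS.
Weak formulation: find u (satisfying any essential BC) such that ∫_0^2/3 u'(x) v'(x) dx = ∫_0^2/3 f v dx + 2·v(2/3) − 2·v(0) for all v ∈ V (Neumann data are natural BCs: they enter the RHS as boundary terms).
Substituting f(x) = 1 - 3*x, the right-hand side is ∫_0^2/3 (1 - 3*x) v dx + 2·v(2/3) − 2·v(0).
Compatibility check (pure Neumann): taking v ≡ 1 ∈ V gives 0 = ∫_0^2/3 f dx + (2) − (2), i.e. ∫_0^2/3 f dx must equal u'(0) − u'(2/3) = 0. Indeed ∫_0^2/3 (1 - 3*x) dx = 0, so the data are compatible. The solution is then unique only up to an additive constant (fix it e.g. by requiring ∫_0^2/3 u dx = 0).


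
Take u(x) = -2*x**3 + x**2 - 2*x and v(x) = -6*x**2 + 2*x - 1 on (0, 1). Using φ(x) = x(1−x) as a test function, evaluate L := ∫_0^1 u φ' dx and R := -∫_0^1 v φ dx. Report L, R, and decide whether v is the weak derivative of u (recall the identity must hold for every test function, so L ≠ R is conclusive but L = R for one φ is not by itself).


LHS = 7/15, RHS = 3/10. No, v is not the weak derivative of u.

u(x) = -2*x**3 + x**2 - 2*x, classical derivative u'(x) = -6*x**2 + 2*x - 2.
φ(x) = x(1−x), so φ'(x) = 1 - 2*x.
Note φ(0) = φ(1) = 0, so the boundary term u·φ vanishes.
LHS = ∫_0^1 u(x) φ'(x) dx = ∫_0^1 (4*x^4 - 4*x^3 + 5*x^2 - 2*x) dx. Term by term:
  ∫_0^1 4*x^4 dx = 4/5;  ∫_0^1 -4*x^3 dx = -1;  ∫_0^1 5*x^2 dx = 5/3;
  ∫_0^1 -2*x dx = -1.
Sum: 4/5 − 1 + 5/3 − 1 = 7/15.
So LHS = 7/15.
∫_0^1 v(x) φ(x) dx = ∫_0^1 (6*x^4 - 8*x^3 + 3*x^2 - x) dx. Term by term:
  ∫_0^1 6*x^4 dx = 6/5;  ∫_0^1 -8*x^3 dx = -2;  ∫_0^1 3*x^2 dx = 1;
  ∫_0^1 -x dx = -1/2.
Sum: 6/5 − 2 + 1 − 1/2 = -3/10.
So RHS = -∫_0^1 v(x) φ(x) dx = 3/10.
LHS − RHS = 1/6 ≠ 0, so the identity fails.
(For a valid weak derivative the identity must hold for EVERY test function, in particular this one. The failure shows v is NOT the weak derivative of u.)
Correct weak derivative would be u'(x) = -6*x**2 + 2*x - 2.


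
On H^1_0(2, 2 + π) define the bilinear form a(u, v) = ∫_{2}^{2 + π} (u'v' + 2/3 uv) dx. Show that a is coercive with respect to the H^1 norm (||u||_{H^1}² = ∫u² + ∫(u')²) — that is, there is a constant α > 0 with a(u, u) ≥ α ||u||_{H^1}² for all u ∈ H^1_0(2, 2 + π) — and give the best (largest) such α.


α = 5/6

Coercivity of a(·,·) on H^1_0(2, 2 + π) means a(u, u) ≥ α ||u||_{H^1}² for every u ∈ H^1_0.
The interval has length L = π, and Poincaré/coercivity depend only on L. Here a(u, u) = ∫(u')² + (2/3)·∫u².
Here 0 < c = 2/3 < 1. The condition a(u,u) ≥ α||u||_{H^1}² reads (1−α)∫(u')² ≥ (α−c)∫u². Any admissible α is ≤ 1 (rapidly oscillating u have ∫u²/∫(u')² → 0), and α = 1 would force 0 ≥ (1−c)∫u², impossible since c < 1; so 1−α > 0. By the sharp Poincaré inequality on H^1_0 of an interval of length L, ∫(u')² ≥ (π/L)²∫u² with equality for the first sine mode sin(π(x−x₀)/L) (x₀ the left endpoint), so the inequality holds for all u iff (1−α)(π/L)² ≥ α − c, i.e. α ≤ ((π/L)² + c)/((π/L)² + 1) = (1 + c(L/π)²)/(1 + (L/π)²). With (π/L)² = 1 and c = 2/3, the largest admissible constant is α = ((π/L)² + c)/((π/L)² + 1).
Simplifying, α = 5/6.


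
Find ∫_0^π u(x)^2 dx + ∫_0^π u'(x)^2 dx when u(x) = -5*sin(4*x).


||u||_{H^1(0,π)}^2 = 425*π/2

u'(x) = -20*cos(4*x).
Expand u² and (u')² and integrate term by term on (0, π), using: for integers n ≥ 1, ∫_0^π sin²(nx) dx = ∫_0^π cos²(nx) dx = π/2; for n ≠ n', ∫_0^π sin(nx)sin(n'x) dx = ∫_0^π cos(nx)cos(n'x) dx = 0; and by product-to-sum, ∫_0^π sin(nx)cos(n'x) dx = ½∫_0^π [sin((n+n')x) + sin((n−n')x)] dx, which is 0 when n+n' is even and 2n/(n²−n'²) when n+n' is odd (it need not vanish on (0, π)).
  u² squared terms: (-5)²·∫sin(4x)² dx = 25·π/2 = 25*π/2.
  So ∫_0^π u² dx = 25*π/2.
  (u')² squared terms: (-20)²·∫cos(4x)² dx = 400·π/2 = 200*π.
  So ∫_0^π (u')² dx = 200*π.
||u||_{H^1}^2 = (25*π/2) + (200*π) = 425*π/2.


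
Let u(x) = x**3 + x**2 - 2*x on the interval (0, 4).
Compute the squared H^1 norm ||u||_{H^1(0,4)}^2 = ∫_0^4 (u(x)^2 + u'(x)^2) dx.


||u||_{H^1}^2 = 185968/35

The H^1 norm (squared) on an interval (0, L) is
  ||u||_{H^1}^2 = ∫_0^L u(x)^2 dx + ∫_0^L u'(x)^2 dx.
Compute u'(x) = 3*x**2 + 2*x - 2.
Then u(x)^2 = x**6 + 2*x**5 - 3*x**4 - 4*x**3 + 4*x**2 and u'(x)^2 = 9*x**4 + 12*x**3 - 8*x**2 - 8*x + 4.
Integrate each monomial from 0 to 4 using ∫_0^4 c·x^n dx = c·4^(n+1)/(n+1):
  ∫_0^4 u(x)^2 dx = ∫_0^4 (x^6 + 2*x^5 - 3*x^4 - 4*x^3 + 4*x^2) dx. Term by term:
    ∫_0^4 x^6 dx = 16384/7;  ∫_0^4 2*x^5 dx = 4096/3;  ∫_0^4 -3*x^4 dx = -3072/5;
    ∫_0^4 -4*x^3 dx = -256;  ∫_0^4 4*x^2 dx = 256/3.
  Sum: 16384/7 + 4096/3 − 3072/5 − 256 + 256/3 = 306688/105.
  ∫_0^4 u'(x)^2 dx = ∫_0^4 (9*x^4 + 12*x^3 - 8*x^2 - 8*x + 4) dx. Term by term:
    ∫_0^4 9*x^4 dx = 9216/5;  ∫_0^4 12*x^3 dx = 768;  ∫_0^4 -8*x^2 dx = -512/3;
    ∫_0^4 -8*x dx = -64;  ∫_0^4 4 dx = 16.
  Sum: 9216/5 + 768 − 512/3 − 64 + 16 = 35888/15.
Adding: ||u||_{H^1}^2 = 306688/105 + 35888/15 = 185968/35.


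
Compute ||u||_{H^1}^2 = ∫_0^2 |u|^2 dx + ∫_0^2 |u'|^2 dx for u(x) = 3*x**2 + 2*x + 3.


||u||_{H^1}^2 = 5374/15

The H^1 norm (squared) on an interval (0, L) is
  ||u||_{H^1}^2 = ∫_0^L u(x)^2 dx + ∫_0^L u'(x)^2 dx.
Compute u'(x) = 6*x + 2.
Then u(x)^2 = 9*x**4 + 12*x**3 + 22*x**2 + 12*x + 9 and u'(x)^2 = 36*x**2 + 24*x + 4.
Integrate each monomial from 0 to 2 using ∫_0^2 c·x^n dx = c·2^(n+1)/(n+1):
  ∫_0^2 u(x)^2 dx = ∫_0^2 (9*x^4 + 12*x^3 + 22*x^2 + 12*x + 9) dx. Term by term:
    ∫_0^2 9*x^4 dx = 288/5;  ∫_0^2 12*x^3 dx = 48;  ∫_0^2 22*x^2 dx = 176/3;
    ∫_0^2 12*x dx = 24;  ∫_0^2 9 dx = 18.
  Sum: 288/5 + 48 + 176/3 + 24 + 18 = 3094/15.
  ∫_0^2 u'(x)^2 dx = ∫_0^2 (36*x^2 + 24*x + 4) dx. Term by term:
    ∫_0^2 36*x^2 dx = 96;  ∫_0^2 24*x dx = 48;  ∫_0^2 4 dx = 8.
  Sum: 96 + 48 + 8 = 152.
Adding: ||u||_{H^1}^2 = 3094/15 + 152 = 5374/15.


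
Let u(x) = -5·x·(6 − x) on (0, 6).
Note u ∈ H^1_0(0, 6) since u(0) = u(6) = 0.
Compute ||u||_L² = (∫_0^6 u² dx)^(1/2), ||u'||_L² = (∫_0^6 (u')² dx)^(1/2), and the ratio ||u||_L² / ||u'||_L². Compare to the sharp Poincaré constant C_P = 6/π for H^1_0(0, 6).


||u||_L² / ||u'||_L² = 3*sqrt(10)/5 < C_P = 6/π.

u(x) = -5·x·(6 − x), so u'(x) = 10*x - 30.
u(x) = -5·x·(6 − x) vanishes at x = 0 and x = 6, so u ∈ H^1_0(0, 6). Differentiate via the product rule and integrate the resulting polynomials term by term.
  ∫_0^6 u² dx = ∫_0^6 (25*x^4 - 300*x^3 + 900*x^2) dx. Term by term:
    ∫_0^6 25*x^4 dx = 38880;  ∫_0^6 -300*x^3 dx = -97200;  ∫_0^6 900*x^2 dx = 64800.
  Sum: 38880 − 97200 + 64800 = 6480.
  ∫_0^6 (u')² dx = ∫_0^6 (100*x^2 - 600*x + 900) dx. Term by term:
    ∫_0^6 100*x^2 dx = 7200;  ∫_0^6 -600*x dx = -10800;  ∫_0^6 900 dx = 5400.
  Sum: 7200 − 10800 + 5400 = 1800.
∫_0^6 u² dx = 6480, so ||u||_L² = 36*sqrt(5).
∫_0^6 (u')² dx = 1800, so ||u'||_L² = 30*sqrt(2).
Ratio ||u||_L² / ||u'||_L² = 3*sqrt(10)/5.
Sharp Poincaré constant on H^1_0(0, 6) is C_P = L/π = 6/π, achieved by sin(π/6·x).
A polynomial bump cannot attain the sharp Poincaré constant (only the first sine eigenfunction does), so the ratio is strictly less than C_P, consistent with ||u||_L² ≤ C_P ||u'||_L².


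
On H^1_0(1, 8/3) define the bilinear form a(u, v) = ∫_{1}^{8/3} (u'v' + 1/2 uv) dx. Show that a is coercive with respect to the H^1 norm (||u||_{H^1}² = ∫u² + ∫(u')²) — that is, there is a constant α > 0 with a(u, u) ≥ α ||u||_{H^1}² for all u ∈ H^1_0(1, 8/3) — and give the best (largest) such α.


α = (25 + 18*π^2)/(2*(25 + 9*π^2))

Coercivity of a(·,·) on H^1_0(1, 8/3) means a(u, u) ≥ α ||u||_{H^1}² for every u ∈ H^1_0.
The interval has length L = 5/3, and Poincaré/coercivity depend only on L. Here a(u, u) = ∫(u')² + (1/2)·∫u².
Here 0 < c = 1/2 < 1. The condition a(u,u) ≥ α||u||_{H^1}² reads (1−α)∫(u')² ≥ (α−c)∫u². Any admissible α is ≤ 1 (rapidly oscillating u have ∫u²/∫(u')² → 0), and α = 1 would force 0 ≥ (1−c)∫u², impossible since c < 1; so 1−α > 0. By the sharp Poincaré inequality on H^1_0 of an interval of length L, ∫(u')² ≥ (π/L)²∫u² with equality for the first sine mode sin(π(x−x₀)/L) (x₀ the left endpoint), so the inequality holds for all u iff (1−α)(π/L)² ≥ α − c, i.e. α ≤ ((π/L)² + c)/((π/L)² + 1) = (1 + c(L/π)²)/(1 + (L/π)²). With (π/L)² = 9*π^2/25 and c = 1/2, the largest admissible constant is α = ((π/L)² + c)/((π/L)² + 1).
Simplifying, α = (25 + 18*π^2)/(2*(25 + 9*π^2)).


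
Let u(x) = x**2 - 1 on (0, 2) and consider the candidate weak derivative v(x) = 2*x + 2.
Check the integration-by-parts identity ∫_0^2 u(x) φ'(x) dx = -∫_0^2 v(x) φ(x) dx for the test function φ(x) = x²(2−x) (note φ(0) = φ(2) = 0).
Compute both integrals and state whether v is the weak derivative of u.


LHS = -16/5, RHS = -88/15. No, v is not the weak derivative of u.

u(x) = x**2 - 1, classical derivative u'(x) = 2*x.
φ(x) = x²(2−x), so φ'(x) = x*(4 - 3*x).
Note φ(0) = φ(2) = 0, so the boundary term u·φ vanishes.
LHS = ∫_0^2 u(x) φ'(x) dx = ∫_0^2 (-3*x^4 + 4*x^3 + 3*x^2 - 4*x) dx. Term by term:
  ∫_0^2 -3*x^4 dx = -96/5;  ∫_0^2 4*x^3 dx = 16;  ∫_0^2 3*x^2 dx = 8;
  ∫_0^2 -4*x dx = -8.
Sum: -96/5 + 16 + 8 − 8 = -16/5.
So LHS = -16/5.
∫_0^2 v(x) φ(x) dx = ∫_0^2 (-2*x^4 + 2*x^3 + 4*x^2) dx. Term by term:
  ∫_0^2 -2*x^4 dx = -64/5;  ∫_0^2 2*x^3 dx = 8;  ∫_0^2 4*x^2 dx = 32/3.
Sum: -64/5 + 8 + 32/3 = 88/15.
So RHS = -∫_0^2 v(x) φ(x) dx = -88/15.
LHS − RHS = 8/3 ≠ 0, so the identity fails.
(For a valid weak derivative the identity must hold for EVERY test function, in particular this one. The failure shows v is NOT the weak derivative of u.)
Correct weak derivative would be u'(x) = 2*x.


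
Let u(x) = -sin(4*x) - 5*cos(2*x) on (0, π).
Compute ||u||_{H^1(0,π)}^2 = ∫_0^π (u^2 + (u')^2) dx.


||u||_{H^1(0,π)}^2 = 71*π

u'(x) = 10*sin(2*x) - 4*cos(4*x).
Expand u² and (u')² and integrate term by term on (0, π), using: for integers n ≥ 1, ∫_0^π sin²(nx) dx = ∫_0^π cos²(nx) dx = π/2; for n ≠ n', ∫_0^π sin(nx)sin(n'x) dx = ∫_0^π cos(nx)cos(n'x) dx = 0; and by product-to-sum, ∫_0^π sin(nx)cos(n'x) dx = ½∫_0^π [sin((n+n')x) + sin((n−n')x)] dx, which is 0 when n+n' is even and 2n/(n²−n'²) when n+n' is odd (it need not vanish on (0, π)).
  u² squared terms: (-1)²·∫sin(4x)² dx = 1·π/2 = π/2;  (-5)²·∫cos(2x)² dx = 25·π/2 = 25*π/2.
  u² cross terms: 2·(-1)·(-5)·∫sin(4x)·cos(2x) dx = 10·(0) = 0.
  So ∫_0^π u² dx = π/2 + 25*π/2 + 0 = 13*π.
  (u')² squared terms: (-4)²·∫cos(4x)² dx = 16·π/2 = 8*π;  (10)²·∫sin(2x)² dx = 100·π/2 = 50*π.
  (u')² cross terms: 2·(-4)·(10)·∫cos(4x)·sin(2x) dx = -80·(0) = 0.
  So ∫_0^π (u')² dx = 8*π + 50*π + 0 = 58*π.
||u||_{H^1}^2 = (13*π) + (58*π) = 71*π.


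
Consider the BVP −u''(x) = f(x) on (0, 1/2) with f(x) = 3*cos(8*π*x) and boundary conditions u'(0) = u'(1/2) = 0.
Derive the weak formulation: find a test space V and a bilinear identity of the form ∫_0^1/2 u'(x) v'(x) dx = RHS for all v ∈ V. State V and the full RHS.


V = H^1(0, 1/2) (no boundary constraint on v; u is determined up to an additive constant); weak form: ∫_0^1/2 u'v' dx = ∫_0^1/2 (3*cos(8*π*x)) v dx for all v ∈ V.

Multiply both sides by a test function v and integrate from 0 to 1/2:
  ∫_0^1/2 −u''(x) v(x) dx = ∫_0^1/2 f(x) v(x) dx.
Integrate the LHS by parts once:
  ∫_0^1/2 −u'' v dx = −[u'(x) v(x)]_0^1/2 + ∫_0^1/2 u'(x) v'(x) dx.
Thus ∫_0^1/2 u'(x) v'(x) dx = ∫_0^1/2 f(x) v(x) dx + [u'(x) v(x)]_0^1/2.
Choose V so that boundary terms are either known or forced to vanish.
u has homogeneous Neumann: u'(0) = u'(1/2) = 0. So [u' v]_0^1/2 = 0·v(1/2) − 0·v(0) = 0 for any v; take V = H^1(0, 1/2).
Weak formulation: find u (satisfying any essential BC) such that ∫_0^1/2 u'(x) v'(x) dx = ∫_0^1/2 f v dx for all v ∈ V (homogeneous Neumann, so boundary terms vanish).
Substituting f(x) = 3*cos(8*π*x), the right-hand side is ∫_0^1/2 (3*cos(8*π*x)) v dx.
Compatibility check (pure Neumann): taking v ≡ 1 ∈ V gives 0 = ∫_0^1/2 f dx + (0) − (0), i.e. ∫_0^1/2 f dx must equal u'(0) − u'(1/2) = 0. Indeed ∫_0^1/2 (3*cos(8*π*x)) dx = 0, so the data are compatible. The solution is then unique only up to an additive constant (fix it e.g. by requiring ∫_0^1/2 u dx = 0).


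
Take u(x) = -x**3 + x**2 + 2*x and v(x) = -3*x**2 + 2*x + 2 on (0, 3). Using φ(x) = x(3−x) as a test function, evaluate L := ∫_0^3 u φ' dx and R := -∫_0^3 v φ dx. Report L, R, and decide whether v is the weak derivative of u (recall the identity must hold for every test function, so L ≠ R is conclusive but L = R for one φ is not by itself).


LHS = 279/20, RHS = 279/20. Yes, v = u' weakly.

u(x) = -x**3 + x**2 + 2*x, classical derivative u'(x) = -3*x**2 + 2*x + 2.
φ(x) = x(3−x), so φ'(x) = 3 - 2*x.
Note φ(0) = φ(3) = 0, so the boundary term u·φ vanishes.
LHS = ∫_0^3 u(x) φ'(x) dx = ∫_0^3 (2*x^4 - 5*x^3 - x^2 + 6*x) dx. Term by term:
  ∫_0^3 2*x^4 dx = 486/5;  ∫_0^3 -5*x^3 dx = -405/4;  ∫_0^3 -x^2 dx = -9;
  ∫_0^3 6*x dx = 27.
Sum: 486/5 − 405/4 − 9 + 27 = 279/20.
So LHS = 279/20.
∫_0^3 v(x) φ(x) dx = ∫_0^3 (3*x^4 - 11*x^3 + 4*x^2 + 6*x) dx. Term by term:
  ∫_0^3 3*x^4 dx = 729/5;  ∫_0^3 -11*x^3 dx = -891/4;  ∫_0^3 4*x^2 dx = 36;
  ∫_0^3 6*x dx = 27.
Sum: 729/5 − 891/4 + 36 + 27 = -279/20.
So RHS = -∫_0^3 v(x) φ(x) dx = 279/20.
LHS = RHS, so the identity holds for this test φ.
Moreover u is smooth here and v(x) = u'(x) = -3*x**2 + 2*x + 2 pointwise, so the identity holds for every test function. Hence v is the weak derivative of u.


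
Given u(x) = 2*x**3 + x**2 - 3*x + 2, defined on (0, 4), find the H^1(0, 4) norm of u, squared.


||u||_{H^1}^2 = 384964/21

The H^1 norm (squared) on an interval (0, L) is
  ||u||_{H^1}^2 = ∫_0^L u(x)^2 dx + ∫_0^L u'(x)^2 dx.
Compute u'(x) = 6*x**2 + 2*x - 3.
Then u(x)^2 = 4*x**6 + 4*x**5 - 11*x**4 + 2*x**3 + 13*x**2 - 12*x + 4 and u'(x)^2 = 36*x**4 + 24*x**3 - 32*x**2 - 12*x + 9.
Integrate each monomial from 0 to 4 using ∫_0^4 c·x^n dx = c·4^(n+1)/(n+1):
  ∫_0^4 u(x)^2 dx = ∫_0^4 (4*x^6 + 4*x^5 - 11*x^4 + 2*x^3 + 13*x^2 - 12*x + 4) dx. Term by term:
    ∫_0^4 4*x^6 dx = 65536/7;  ∫_0^4 4*x^5 dx = 8192/3;  ∫_0^4 -11*x^4 dx = -11264/5;
    ∫_0^4 2*x^3 dx = 128;  ∫_0^4 13*x^2 dx = 832/3;  ∫_0^4 -12*x dx = -96;
    ∫_0^4 4 dx = 16.
  Sum: 65536/7 + 8192/3 − 11264/5 + 128 + 832/3 − 96 + 16 = 355792/35.
  ∫_0^4 u'(x)^2 dx = ∫_0^4 (36*x^4 + 24*x^3 - 32*x^2 - 12*x + 9) dx. Term by term:
    ∫_0^4 36*x^4 dx = 36864/5;  ∫_0^4 24*x^3 dx = 1536;  ∫_0^4 -32*x^2 dx = -2048/3;
    ∫_0^4 -12*x dx = -96;  ∫_0^4 9 dx = 36.
  Sum: 36864/5 + 1536 − 2048/3 − 96 + 36 = 122492/15.
Adding: ||u||_{H^1}^2 = 355792/35 + 122492/15 = 384964/21.


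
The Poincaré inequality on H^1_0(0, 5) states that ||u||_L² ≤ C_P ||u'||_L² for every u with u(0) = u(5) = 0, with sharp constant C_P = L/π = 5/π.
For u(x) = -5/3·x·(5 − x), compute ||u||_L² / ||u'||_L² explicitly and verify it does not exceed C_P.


||u||_L² / ||u'||_L² = sqrt(10)/2 < C_P = 5/π.

u(x) = -5/3·x·(5 − x), so u'(x) = 10*x/3 - 25/3.
u(x) = -5/3·x·(5 − x) vanishes at x = 0 and x = 5, so u ∈ H^1_0(0, 5). Differentiate via the product rule and integrate the resulting polynomials term by term.
  ∫_0^5 u² dx = ∫_0^5 (25*x^4/9 - 250*x^3/9 + 625*x^2/9) dx. Term by term:
    ∫_0^5 25*x^4/9 dx = 15625/9;  ∫_0^5 -250*x^3/9 dx = -78125/18;  ∫_0^5 625*x^2/9 dx = 78125/27.
  Sum: 15625/9 − 78125/18 + 78125/27 = 15625/54.
  ∫_0^5 (u')² dx = ∫_0^5 (100*x^2/9 - 500*x/9 + 625/9) dx. Term by term:
    ∫_0^5 100*x^2/9 dx = 12500/27;  ∫_0^5 -500*x/9 dx = -6250/9;  ∫_0^5 625/9 dx = 3125/9.
  Sum: 12500/27 − 6250/9 + 3125/9 = 3125/27.
∫_0^5 u² dx = 15625/54, so ||u||_L² = 125*sqrt(6)/18.
∫_0^5 (u')² dx = 3125/27, so ||u'||_L² = 25*sqrt(15)/9.
Ratio ||u||_L² / ||u'||_L² = sqrt(10)/2.
Sharp Poincaré constant on H^1_0(0, 5) is C_P = L/π = 5/π, achieved by sin(π/5·x).
A polynomial bump cannot attain the sharp Poincaré constant (only the first sine eigenfunction does), so the ratio is strictly less than C_P, consistent with ||u||_L² ≤ C_P ||u'||_L².


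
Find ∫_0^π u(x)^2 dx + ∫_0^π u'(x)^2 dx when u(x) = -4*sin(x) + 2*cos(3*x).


||u||_{H^1(0,π)}^2 = 36*π

u'(x) = -6*sin(3*x) - 4*cos(x).
Expand u² and (u')² and integrate term by term on (0, π), using: for integers n ≥ 1, ∫_0^π sin²(nx) dx = ∫_0^π cos²(nx) dx = π/2; for n ≠ n', ∫_0^π sin(nx)sin(n'x) dx = ∫_0^π cos(nx)cos(n'x) dx = 0; and by product-to-sum, ∫_0^π sin(nx)cos(n'x) dx = ½∫_0^π [sin((n+n')x) + sin((n−n')x)] dx, which is 0 when n+n' is even and 2n/(n²−n'²) when n+n' is odd (it need not vanish on (0, π)).
  u² squared terms: (-4)²·∫sin(x)² dx = 16·π/2 = 8*π;  (2)²·∫cos(3x)² dx = 4·π/2 = 2*π.
  u² cross terms: 2·(-4)·(2)·∫sin(x)·cos(3x) dx = -16·(0) = 0.
  So ∫_0^π u² dx = 8*π + 2*π + 0 = 10*π.
  (u')² squared terms: (-6)²·∫sin(3x)² dx = 36·π/2 = 18*π;  (-4)²·∫cos(x)² dx = 16·π/2 = 8*π.
  (u')² cross terms: 2·(-6)·(-4)·∫sin(3x)·cos(x) dx = 48·(0) = 0.
  So ∫_0^π (u')² dx = 18*π + 8*π + 0 = 26*π.
||u||_{H^1}^2 = (10*π) + (26*π) = 36*π.


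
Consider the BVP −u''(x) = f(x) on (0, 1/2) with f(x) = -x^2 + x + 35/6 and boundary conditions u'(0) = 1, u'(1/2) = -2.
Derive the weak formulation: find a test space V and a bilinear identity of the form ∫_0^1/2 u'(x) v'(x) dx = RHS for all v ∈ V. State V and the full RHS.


V = H^1(0, 1/2) (v unrestricted at boundary; u is determined up to an additive constant); weak form: ∫_0^1/2 u'v' dx = ∫_0^1/2 (-x^2 + x + 35/6) v dx − 2·v(1/2) − v(0) for all v ∈ V.

Multiply both sides by a test function v and integrate from 0 to 1/2:
  ∫_0^1/2 −u''(x) v(x) dx = ∫_0^1/2 f(x) v(x) dx.
Integrate the LHS by parts once:
  ∫_0^1/2 −u'' v dx = −[u'(x) v(x)]_0^1/2 + ∫_0^1/2 u'(x) v'(x) dx.
Thus ∫_0^1/2 u'(x) v'(x) dx = ∫_0^1/2 f(x) v(x) dx + [u'(x) v(x)]_0^1/2.
Choose V so that boundary terms are either known or forced to vanish.
u has inhomogeneous Neumann u'(0) = 1, u'(1/2) = -2. [u' v]_0^1/2 = (-2)·v(1/2) − (1)·v(0) = − 2·v(1/2) − v(0). Take V = H^1(0, 1/2); boundary term becomes part of RHS.
Weak formulation: find u (satisfying any essential BC) such that ∫_0^1/2 u'(x) v'(x) dx = ∫_0^1/2 f v dx − 2·v(1/2) − v(0) for all v ∈ V (Neumann data are natural BCs: they enter the RHS as boundary terms).
Substituting f(x) = -x^2 + x + 35/6, the right-hand side is ∫_0^1/2 (-x^2 + x + 35/6) v dx − 2·v(1/2) − v(0).
Compatibility check (pure Neumann): taking v ≡ 1 ∈ V gives 0 = ∫_0^1/2 f dx + (-2) − (1), i.e. ∫_0^1/2 f dx must equal u'(0) − u'(1/2) = 3. Indeed ∫_0^1/2 (-x^2 + x + 35/6) dx = 3, so the data are compatible. The solution is then unique only up to an additive constant (fix it e.g. by requiring ∫_0^1/2 u dx = 0).


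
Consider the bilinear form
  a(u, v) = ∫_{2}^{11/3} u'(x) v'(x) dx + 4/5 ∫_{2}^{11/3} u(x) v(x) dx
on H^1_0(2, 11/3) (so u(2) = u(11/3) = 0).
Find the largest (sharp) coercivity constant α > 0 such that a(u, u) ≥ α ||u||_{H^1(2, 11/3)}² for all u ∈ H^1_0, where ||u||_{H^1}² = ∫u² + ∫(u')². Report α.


α = (20 + 9*π^2)/(25 + 9*π^2)

Coercivity of a(·,·) on H^1_0(2, 11/3) means a(u, u) ≥ α ||u||_{H^1}² for every u ∈ H^1_0.
The interval has length L = 5/3, and Poincaré/coercivity depend only on L. Here a(u, u) = ∫(u')² + (4/5)·∫u².
Here 0 < c = 4/5 < 1. The condition a(u,u) ≥ α||u||_{H^1}² reads (1−α)∫(u')² ≥ (α−c)∫u². Any admissible α is ≤ 1 (rapidly oscillating u have ∫u²/∫(u')² → 0), and α = 1 would force 0 ≥ (1−c)∫u², impossible since c < 1; so 1−α > 0. By the sharp Poincaré inequality on H^1_0 of an interval of length L, ∫(u')² ≥ (π/L)²∫u² with equality for the first sine mode sin(π(x−x₀)/L) (x₀ the left endpoint), so the inequality holds for all u iff (1−α)(π/L)² ≥ α − c, i.e. α ≤ ((π/L)² + c)/((π/L)² + 1) = (1 + c(L/π)²)/(1 + (L/π)²). With (π/L)² = 9*π^2/25 and c = 4/5, the largest admissible constant is α = ((π/L)² + c)/((π/L)² + 1).
Simplifying, α = (20 + 9*π^2)/(25 + 9*π^2).


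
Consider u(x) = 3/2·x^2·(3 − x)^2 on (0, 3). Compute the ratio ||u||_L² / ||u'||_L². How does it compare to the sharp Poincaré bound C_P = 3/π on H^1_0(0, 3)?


||u||_L² / ||u'||_L² = sqrt(3)/2 < C_P = 3/π.

u(x) = 3/2·x^2·(3 − x)^2, so u'(x) = 3*x*(x - 3)*(2*x - 3).
u(x) = 3/2·x^2·(3 − x)^2 vanishes at x = 0 and x = 3, so u ∈ H^1_0(0, 3). Differentiate via the product rule and integrate the resulting polynomials term by term.
  ∫_0^3 u² dx = ∫_0^3 (9*x^8/4 - 27*x^7 + 243*x^6/2 - 243*x^5 + 729*x^4/4) dx. Term by term:
    ∫_0^3 9*x^8/4 dx = 19683/4;  ∫_0^3 -27*x^7 dx = -177147/8;  ∫_0^3 243*x^6/2 dx = 531441/14;
    ∫_0^3 -243*x^5 dx = -59049/2;  ∫_0^3 729*x^4/4 dx = 177147/20.
  Sum: 19683/4 − 177147/8 + 531441/14 − 59049/2 + 177147/20 = 19683/280.
  ∫_0^3 (u')² dx = ∫_0^3 (36*x^6 - 324*x^5 + 1053*x^4 - 1458*x^3 + 729*x^2) dx. Term by term:
    ∫_0^3 36*x^6 dx = 78732/7;  ∫_0^3 -324*x^5 dx = -39366;  ∫_0^3 1053*x^4 dx = 255879/5;
    ∫_0^3 -1458*x^3 dx = -59049/2;  ∫_0^3 729*x^2 dx = 6561.
  Sum: 78732/7 − 39366 + 255879/5 − 59049/2 + 6561 = 6561/70.
∫_0^3 u² dx = 19683/280, so ||u||_L² = 81*sqrt(210)/140.
∫_0^3 (u')² dx = 6561/70, so ||u'||_L² = 81*sqrt(70)/70.
Ratio ||u||_L² / ||u'||_L² = sqrt(3)/2.
Sharp Poincaré constant on H^1_0(0, 3) is C_P = L/π = 3/π, achieved by sin(π/3·x).
A polynomial bump cannot attain the sharp Poincaré constant (only the first sine eigenfunction does), so the ratio is strictly less than C_P, consistent with ||u||_L² ≤ C_P ||u'||_L².


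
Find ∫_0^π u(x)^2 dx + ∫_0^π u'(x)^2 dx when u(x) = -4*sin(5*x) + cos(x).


||u||_{H^1(0,π)}^2 = 209*π

u'(x) = -sin(x) - 20*cos(5*x).
Expand u² and (u')² and integrate term by term on (0, π), using: for integers n ≥ 1, ∫_0^π sin²(nx) dx = ∫_0^π cos²(nx) dx = π/2; for n ≠ n', ∫_0^π sin(nx)sin(n'x) dx = ∫_0^π cos(nx)cos(n'x) dx = 0; and by product-to-sum, ∫_0^π sin(nx)cos(n'x) dx = ½∫_0^π [sin((n+n')x) + sin((n−n')x)] dx, which is 0 when n+n' is even and 2n/(n²−n'²) when n+n' is odd (it need not vanish on (0, π)).
  u² squared terms: (-4)²·∫sin(5x)² dx = 16·π/2 = 8*π;  (1)²·∫cos(x)² dx = 1·π/2 = π/2.
  u² cross terms: 2·(-4)·(1)·∫sin(5x)·cos(x) dx = -8·(0) = 0.
  So ∫_0^π u² dx = 8*π + π/2 + 0 = 17*π/2.
  (u')² squared terms: (-1)²·∫sin(x)² dx = 1·π/2 = π/2;  (-20)²·∫cos(5x)² dx = 400·π/2 = 200*π.
  (u')² cross terms: 2·(-1)·(-20)·∫sin(x)·cos(5x) dx = 40·(0) = 0.
  So ∫_0^π (u')² dx = π/2 + 200*π + 0 = 401*π/2.
||u||_{H^1}^2 = (17*π/2) + (401*π/2) = 209*π.


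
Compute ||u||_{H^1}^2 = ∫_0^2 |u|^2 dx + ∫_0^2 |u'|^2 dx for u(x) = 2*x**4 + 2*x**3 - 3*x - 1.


||u||_{H^1}^2 = 157688/63

The H^1 norm (squared) on an interval (0, L) is
  ||u||_{H^1}^2 = ∫_0^L u(x)^2 dx + ∫_0^L u'(x)^2 dx.
Compute u'(x) = 8*x**3 + 6*x**2 - 3.
Then u(x)^2 = 4*x**8 + 8*x**7 + 4*x**6 - 12*x**5 - 16*x**4 - 4*x**3 + 9*x**2 + 6*x + 1 and u'(x)^2 = 64*x**6 + 96*x**5 + 36*x**4 - 48*x**3 - 36*x**2 + 9.
Integrate each monomial from 0 to 2 using ∫_0^2 c·x^n dx = c·2^(n+1)/(n+1):
  ∫_0^2 u(x)^2 dx = ∫_0^2 (4*x^8 + 8*x^7 + 4*x^6 - 12*x^5 - 16*x^4 - 4*x^3 + 9*x^2 + 6*x + 1) dx. Term by term:
    ∫_0^2 4*x^8 dx = 2048/9;  ∫_0^2 8*x^7 dx = 256;  ∫_0^2 4*x^6 dx = 512/7;
    ∫_0^2 -12*x^5 dx = -128;  ∫_0^2 -16*x^4 dx = -512/5;  ∫_0^2 -4*x^3 dx = -16;
    ∫_0^2 9*x^2 dx = 24;  ∫_0^2 6*x dx = 12;  ∫_0^2 1 dx = 2.
  Sum: 2048/9 + 256 + 512/7 − 128 − 512/5 − 16 + 24 + 12 + 2 = 109714/315.
  ∫_0^2 u'(x)^2 dx = ∫_0^2 (64*x^6 + 96*x^5 + 36*x^4 - 48*x^3 - 36*x^2 + 9) dx. Term by term:
    ∫_0^2 64*x^6 dx = 8192/7;  ∫_0^2 96*x^5 dx = 1024;  ∫_0^2 36*x^4 dx = 1152/5;
    ∫_0^2 -48*x^3 dx = -192;  ∫_0^2 -36*x^2 dx = -96;  ∫_0^2 9 dx = 18.
  Sum: 8192/7 + 1024 + 1152/5 − 192 − 96 + 18 = 75414/35.
Adding: ||u||_{H^1}^2 = 109714/315 + 75414/35 = 157688/63.


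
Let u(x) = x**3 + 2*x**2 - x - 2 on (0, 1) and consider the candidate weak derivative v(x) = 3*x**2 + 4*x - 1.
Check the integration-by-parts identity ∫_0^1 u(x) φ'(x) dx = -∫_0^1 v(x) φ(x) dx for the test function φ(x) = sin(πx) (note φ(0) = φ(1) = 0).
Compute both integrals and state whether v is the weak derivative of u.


LHS = -5/π + 12/π^3, RHS = -5/π + 12/π^3. Yes, v = u' weakly.

u(x) = x**3 + 2*x**2 - x - 2, classical derivative u'(x) = 3*x**2 + 4*x - 1.
φ(x) = sin(πx), so φ'(x) = π*cos(π*x).
Note φ(0) = φ(1) = 0, so the boundary term u·φ vanishes.
LHS = ∫_0^1 u(x) φ'(x) dx = ∫_0^1 (π*x^3*cos(π*x) + 2*π*x^2*cos(π*x) - π*x*cos(π*x) - 2*π*cos(π*x)) dx. Term by term:
  ∫_0^1 -2*π*cos(π*x) dx = 0;  ∫_0^1 π*x^3*cos(π*x) dx = -3/π + 12/π^3;  ∫_0^1 -π*x*cos(π*x) dx = 2/π;
  ∫_0^1 2*π*x^2*cos(π*x) dx = -4/π.
Sum: 0 + -3/π + 12/π^3 + 2/π − 4/π = -5/π + 12/π^3.
So LHS = -5/π + 12/π^3.
∫_0^1 v(x) φ(x) dx = ∫_0^1 (3*x^2*sin(π*x) + 4*x*sin(π*x) - sin(π*x)) dx. Term by term:
  ∫_0^1 -sin(π*x) dx = -2/π;  ∫_0^1 3*x^2*sin(π*x) dx = -12/π^3 + 3/π;  ∫_0^1 4*x*sin(π*x) dx = 4/π.
Sum: -2/π + -12/π^3 + 3/π + 4/π = -12/π^3 + 5/π.
So RHS = -∫_0^1 v(x) φ(x) dx = -5/π + 12/π^3.
LHS = RHS, so the identity holds for this test φ.
Moreover u is smooth here and v(x) = u'(x) = 3*x**2 + 4*x - 1 pointwise, so the identity holds for every test function. Hence v is the weak derivative of u.


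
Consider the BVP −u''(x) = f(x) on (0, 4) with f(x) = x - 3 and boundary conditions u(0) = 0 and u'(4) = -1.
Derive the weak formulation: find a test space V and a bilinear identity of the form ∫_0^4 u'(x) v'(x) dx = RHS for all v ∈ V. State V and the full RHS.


V = {v ∈ H^1(0, 4) : v(0) = 0} (test functions vanish at x = 0 where u is specified); weak form: ∫_0^4 u'v' dx = ∫_0^4 (x - 3) v dx − v(4) for all v ∈ V.

Multiply both sides by a test function v and integrate from 0 to 4:
  ∫_0^4 −u''(x) v(x) dx = ∫_0^4 f(x) v(x) dx.
Integrate the LHS by parts once:
  ∫_0^4 −u'' v dx = −[u'(x) v(x)]_0^4 + ∫_0^4 u'(x) v'(x) dx.
Thus ∫_0^4 u'(x) v'(x) dx = ∫_0^4 f(x) v(x) dx + [u'(x) v(x)]_0^4.
Choose V so that boundary terms are either known or forced to vanish.
Mixed BC: u(0) = 0 (Dirichlet) and u'(4) = -1 (Neumann). Define V = {v ∈ H^1(0, 4) : v(0) = 0}. Then [u' v]_0^4 = u'(4)·v(4) − u'(0)·0 = − v(4).
Weak formulation: find u (satisfying any essential BC) such that ∫_0^4 u'(x) v'(x) dx = ∫_0^4 f v dx − v(4) for all v ∈ V (Dirichlet at 0 absorbed into V; Neumann datum at x = 4 contributes the boundary term).
Substituting f(x) = x - 3, the right-hand side is ∫_0^4 (x - 3) v dx − v(4).


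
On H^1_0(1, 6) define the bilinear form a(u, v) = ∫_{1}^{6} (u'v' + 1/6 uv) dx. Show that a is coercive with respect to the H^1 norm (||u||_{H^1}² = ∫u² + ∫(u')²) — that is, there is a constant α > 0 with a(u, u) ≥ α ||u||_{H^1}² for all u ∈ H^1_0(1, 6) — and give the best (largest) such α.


α = (25/6 + π^2)/(π^2 + 25)

Coercivity of a(·,·) on H^1_0(1, 6) means a(u, u) ≥ α ||u||_{H^1}² for every u ∈ H^1_0.
The interval has length L = 5, and Poincaré/coercivity depend only on L. Here a(u, u) = ∫(u')² + (1/6)·∫u².
Here 0 < c = 1/6 < 1. The condition a(u,u) ≥ α||u||_{H^1}² reads (1−α)∫(u')² ≥ (α−c)∫u². Any admissible α is ≤ 1 (rapidly oscillating u have ∫u²/∫(u')² → 0), and α = 1 would force 0 ≥ (1−c)∫u², impossible since c < 1; so 1−α > 0. By the sharp Poincaré inequality on H^1_0 of an interval of length L, ∫(u')² ≥ (π/L)²∫u² with equality for the first sine mode sin(π(x−x₀)/L) (x₀ the left endpoint), so the inequality holds for all u iff (1−α)(π/L)² ≥ α − c, i.e. α ≤ ((π/L)² + c)/((π/L)² + 1) = (1 + c(L/π)²)/(1 + (L/π)²). With (π/L)² = π^2/25 and c = 1/6, the largest admissible constant is α = ((π/L)² + c)/((π/L)² + 1).
Simplifying, α = (25/6 + π^2)/(π^2 + 25).


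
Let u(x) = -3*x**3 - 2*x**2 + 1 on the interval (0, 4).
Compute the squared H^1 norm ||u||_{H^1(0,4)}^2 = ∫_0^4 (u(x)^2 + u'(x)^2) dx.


||u||_{H^1}^2 = 358044/7

The H^1 norm (squared) on an interval (0, L) is
  ||u||_{H^1}^2 = ∫_0^L u(x)^2 dx + ∫_0^L u'(x)^2 dx.
Compute u'(x) = -9*x**2 - 4*x.
Then u(x)^2 = 9*x**6 + 12*x**5 + 4*x**4 - 6*x**3 - 4*x**2 + 1 and u'(x)^2 = 81*x**4 + 72*x**3 + 16*x**2.
Integrate each monomial from 0 to 4 using ∫_0^4 c·x^n dx = c·4^(n+1)/(n+1):
  ∫_0^4 u(x)^2 dx = ∫_0^4 (9*x^6 + 12*x^5 + 4*x^4 - 6*x^3 - 4*x^2 + 1) dx. Term by term:
    ∫_0^4 9*x^6 dx = 147456/7;  ∫_0^4 12*x^5 dx = 8192;  ∫_0^4 4*x^4 dx = 4096/5;
    ∫_0^4 -6*x^3 dx = -384;  ∫_0^4 -4*x^2 dx = -256/3;  ∫_0^4 1 dx = 4.
  Sum: 147456/7 + 8192 + 4096/5 − 384 − 256/3 + 4 = 3109156/105.
  ∫_0^4 u'(x)^2 dx = ∫_0^4 (81*x^4 + 72*x^3 + 16*x^2) dx. Term by term:
    ∫_0^4 81*x^4 dx = 82944/5;  ∫_0^4 72*x^3 dx = 4608;  ∫_0^4 16*x^2 dx = 1024/3.
  Sum: 82944/5 + 4608 + 1024/3 = 323072/15.
Adding: ||u||_{H^1}^2 = 3109156/105 + 323072/15 = 358044/7.


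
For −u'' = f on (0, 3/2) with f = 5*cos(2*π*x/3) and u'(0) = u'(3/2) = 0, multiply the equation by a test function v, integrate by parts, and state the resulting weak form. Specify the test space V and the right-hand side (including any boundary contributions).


V = H^1(0, 3/2) (no boundary constraint on v; u is determined up to an additive constant); weak form: ∫_0^3/2 u'v' dx = ∫_0^3/2 (5*cos(2*π*x/3)) v dx for all v ∈ V.

Multiply both sides by a test function v and integrate from 0 to 3/2:
  ∫_0^3/2 −u''(x) v(x) dx = ∫_0^3/2 f(x) v(x) dx.
Integrate the LHS by parts once:
  ∫_0^3/2 −u'' v dx = −[u'(x) v(x)]_0^3/2 + ∫_0^3/2 u'(x) v'(x) dx.
Thus ∫_0^3/2 u'(x) v'(x) dx = ∫_0^3/2 f(x) v(x) dx + [u'(x) v(x)]_0^3/2.
Choose V so that boundary terms are either known or forced to vanish.
u has homogeneous Neumann: u'(0) = u'(3/2) = 0. So [u' v]_0^3/2 = 0·v(3/2) − 0·v(0) = 0 for any v; take V = H^1(0, 3/2).
Weak formulation: find u (satisfying any essential BC) such that ∫_0^3/2 u'(x) v'(x) dx = ∫_0^3/2 f v dx for all v ∈ V (homogeneous Neumann, so boundary terms vanish).
Substituting f(x) = 5*cos(2*π*x/3), the right-hand side is ∫_0^3/2 (5*cos(2*π*x/3)) v dx.
Compatibility check (pure Neumann): taking v ≡ 1 ∈ V gives 0 = ∫_0^3/2 f dx + (0) − (0), i.e. ∫_0^3/2 f dx must equal u'(0) − u'(3/2) = 0. Indeed ∫_0^3/2 (5*cos(2*π*x/3)) dx = 0, so the data are compatible. The solution is then unique only up to an additive constant (fix it e.g. by requiring ∫_0^3/2 u dx = 0).


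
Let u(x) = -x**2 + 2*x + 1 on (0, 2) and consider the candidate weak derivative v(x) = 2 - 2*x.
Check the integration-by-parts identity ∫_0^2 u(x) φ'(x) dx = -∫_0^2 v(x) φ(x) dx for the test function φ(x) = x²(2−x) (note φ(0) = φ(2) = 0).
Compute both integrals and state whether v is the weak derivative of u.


LHS = 8/15, RHS = 8/15. Yes, v = u' weakly.

u(x) = -x**2 + 2*x + 1, classical derivative u'(x) = 2 - 2*x.
φ(x) = x²(2−x), so φ'(x) = x*(4 - 3*x).
Note φ(0) = φ(2) = 0, so the boundary term u·φ vanishes.
LHS = ∫_0^2 u(x) φ'(x) dx = ∫_0^2 (3*x^4 - 10*x^3 + 5*x^2 + 4*x) dx. Term by term:
  ∫_0^2 3*x^4 dx = 96/5;  ∫_0^2 -10*x^3 dx = -40;  ∫_0^2 5*x^2 dx = 40/3;
  ∫_0^2 4*x dx = 8.
Sum: 96/5 − 40 + 40/3 + 8 = 8/15.
So LHS = 8/15.
∫_0^2 v(x) φ(x) dx = ∫_0^2 (2*x^4 - 6*x^3 + 4*x^2) dx. Term by term:
  ∫_0^2 2*x^4 dx = 64/5;  ∫_0^2 -6*x^3 dx = -24;  ∫_0^2 4*x^2 dx = 32/3.
Sum: 64/5 − 24 + 32/3 = -8/15.
So RHS = -∫_0^2 v(x) φ(x) dx = 8/15.
LHS = RHS, so the identity holds for this test φ.
Moreover u is smooth here and v(x) = u'(x) = 2 - 2*x pointwise, so the identity holds for every test function. Hence v is the weak derivative of u.


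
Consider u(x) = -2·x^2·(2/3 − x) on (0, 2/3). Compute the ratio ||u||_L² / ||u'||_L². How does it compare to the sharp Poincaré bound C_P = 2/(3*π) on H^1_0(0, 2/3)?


||u||_L² / ||u'||_L² = sqrt(14)/21 < C_P = 2/(3*π).

u(x) = -2·x^2·(2/3 − x), so u'(x) = 2*x*(9*x - 4)/3.
u(x) = -2·x^2·(2/3 − x) vanishes at x = 0 and x = 2/3, so u ∈ H^1_0(0, 2/3). Differentiate via the product rule and integrate the resulting polynomials term by term.
  ∫_0^2/3 u² dx = ∫_0^2/3 (4*x^6 - 16*x^5/3 + 16*x^4/9) dx. Term by term:
    ∫_0^2/3 4*x^6 dx = 512/15309;  ∫_0^2/3 -16*x^5/3 dx = -512/6561;  ∫_0^2/3 16*x^4/9 dx = 512/10935.
  Sum: 512/15309 − 512/6561 + 512/10935 = 512/229635.
  ∫_0^2/3 (u')² dx = ∫_0^2/3 (36*x^4 - 32*x^3 + 64*x^2/9) dx. Term by term:
    ∫_0^2/3 36*x^4 dx = 128/135;  ∫_0^2/3 -32*x^3 dx = -128/81;  ∫_0^2/3 64*x^2/9 dx = 512/729.
  Sum: 128/135 − 128/81 + 512/729 = 256/3645.
∫_0^2/3 u² dx = 512/229635, so ||u||_L² = 16*sqrt(70)/2835.
∫_0^2/3 (u')² dx = 256/3645, so ||u'||_L² = 16*sqrt(5)/135.
Ratio ||u||_L² / ||u'||_L² = sqrt(14)/21.
Sharp Poincaré constant on H^1_0(0, 2/3) is C_P = L/π = 2/(3*π), achieved by sin(3*π/2·x).
A polynomial bump cannot attain the sharp Poincaré constant (only the first sine eigenfunction does), so the ratio is strictly less than C_P, consistent with ||u||_L² ≤ C_P ||u'||_L².


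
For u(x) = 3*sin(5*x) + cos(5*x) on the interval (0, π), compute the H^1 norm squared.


||u||_{H^1(0,π)}^2 = 130*π

u'(x) = -5*sin(5*x) + 15*cos(5*x).
Expand u² and (u')² and integrate term by term on (0, π), using: for integers n ≥ 1, ∫_0^π sin²(nx) dx = ∫_0^π cos²(nx) dx = π/2; for n ≠ n', ∫_0^π sin(nx)sin(n'x) dx = ∫_0^π cos(nx)cos(n'x) dx = 0; and by product-to-sum, ∫_0^π sin(nx)cos(n'x) dx = ½∫_0^π [sin((n+n')x) + sin((n−n')x)] dx, which is 0 when n+n' is even and 2n/(n²−n'²) when n+n' is odd (it need not vanish on (0, π)).
  u² squared terms: (3)²·∫sin(5x)² dx = 9·π/2 = 9*π/2;  (1)²·∫cos(5x)² dx = 1·π/2 = π/2.
  u² cross terms: 2·(3)·(1)·∫sin(5x)·cos(5x) dx = 6·(0) = 0.
  So ∫_0^π u² dx = 9*π/2 + π/2 + 0 = 5*π.
  (u')² squared terms: (-5)²·∫sin(5x)² dx = 25·π/2 = 25*π/2;  (15)²·∫cos(5x)² dx = 225·π/2 = 225*π/2.
  (u')² cross terms: 2·(-5)·(15)·∫sin(5x)·cos(5x) dx = -150·(0) = 0.
  So ∫_0^π (u')² dx = 25*π/2 + 225*π/2 + 0 = 125*π.
||u||_{H^1}^2 = (5*π) + (125*π) = 130*π.


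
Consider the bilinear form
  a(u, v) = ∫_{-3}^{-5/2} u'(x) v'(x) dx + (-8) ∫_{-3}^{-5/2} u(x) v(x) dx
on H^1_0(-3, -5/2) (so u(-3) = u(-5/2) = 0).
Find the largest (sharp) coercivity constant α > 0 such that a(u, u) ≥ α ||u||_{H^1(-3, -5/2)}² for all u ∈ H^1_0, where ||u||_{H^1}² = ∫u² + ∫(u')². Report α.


α = 4*(-2 + π^2)/(1 + 4*π^2)

Coercivity of a(·,·) on H^1_0(-3, -5/2) means a(u, u) ≥ α ||u||_{H^1}² for every u ∈ H^1_0.
The interval has length L = 1/2, and Poincaré/coercivity depend only on L. Here a(u, u) = ∫(u')² + (-8)·∫u².
Here c = -8 < 0 with |c| < (π/L)² = 4*π^2, so coercivity still holds. The condition a(u,u) ≥ α||u||_{H^1}² reads (1−α)∫(u')² ≥ (α−c)∫u². Any admissible α is ≤ 1 (rapidly oscillating u have ∫u²/∫(u')² → 0), and α = 1 would force 0 ≥ (1−c)∫u², impossible since c < 1; so 1−α > 0. By the sharp Poincaré inequality on H^1_0 of an interval of length L, ∫(u')² ≥ (π/L)²∫u² with equality for the first sine mode sin(π(x−x₀)/L) (x₀ the left endpoint), so the inequality holds for all u iff (1−α)(π/L)² ≥ α − c, i.e. α ≤ ((π/L)² + c)/((π/L)² + 1) = (1 + c(L/π)²)/(1 + (L/π)²). (Direct route, valid since c ≤ 0: Poincaré gives c∫u² ≥ c(L/π)²∫(u')², so a(u,u) ≥ (1 + c(L/π)²)∫(u')², while ||u||_{H^1}² ≤ (1 + (L/π)²)∫(u')²; dividing yields the same α.) With (π/L)² = 4*π^2 and c = -8, the largest admissible constant is α = ((π/L)² + c)/((π/L)² + 1).
Simplifying, α = 4*(-2 + π^2)/(1 + 4*π^2).


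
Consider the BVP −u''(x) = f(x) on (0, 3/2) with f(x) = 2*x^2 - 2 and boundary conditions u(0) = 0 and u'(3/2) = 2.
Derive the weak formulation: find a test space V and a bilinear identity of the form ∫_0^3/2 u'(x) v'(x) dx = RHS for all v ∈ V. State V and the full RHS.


V = {v ∈ H^1(0, 3/2) : v(0) = 0} (test functions vanish at x = 0 where u is specified); weak form: ∫_0^3/2 u'v' dx = ∫_0^3/2 (2*x^2 - 2) v dx + 2·v(3/2) for all v ∈ V.

Multiply both sides by a test function v and integrate from 0 to 3/2:
  ∫_0^3/2 −u''(x) v(x) dx = ∫_0^3/2 f(x) v(x) dx.
Integrate the LHS by parts once:
  ∫_0^3/2 −u'' v dx = −[u'(x) v(x)]_0^3/2 + ∫_0^3/2 u'(x) v'(x) dx.
Thus ∫_0^3/2 u'(x) v'(x) dx = ∫_0^3/2 f(x) v(x) dx + [u'(x) v(x)]_0^3/2.
Choose V so that boundary terms are either known or forced to vanish.
Mixed BC: u(0) = 0 (Dirichlet) and u'(3/2) = 2 (Neumann). Define V = {v ∈ H^1(0, 3/2) : v(0) = 0}. Then [u' v]_0^3/2 = u'(3/2)·v(3/2) − u'(0)·0 = 2·v(3/2).
Weak formulation: find u (satisfying any essential BC) such that ∫_0^3/2 u'(x) v'(x) dx = ∫_0^3/2 f v dx + 2·v(3/2) for all v ∈ V (Dirichlet at 0 absorbed into V; Neumann datum at x = 3/2 contributes the boundary term).
Substituting f(x) = 2*x^2 - 2, the right-hand side is ∫_0^3/2 (2*x^2 - 2) v dx + 2·v(3/2).


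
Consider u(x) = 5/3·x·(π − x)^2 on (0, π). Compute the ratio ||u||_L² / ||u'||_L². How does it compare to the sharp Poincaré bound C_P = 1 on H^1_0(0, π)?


||u||_L² / ||u'||_L² = sqrt(14)*π/14 < C_P = 1.

u(x) = 5/3·x·(π − x)^2, so u'(x) = 5*(x - π)*(3*x - π)/3.
u(x) = 5/3·x·(π − x)^2 vanishes at x = 0 and x = π, so u ∈ H^1_0(0, π). Differentiate via the product rule and integrate the resulting polynomials term by term.
  ∫_0^π u² dx = ∫_0^π (25*x^6/9 - 100*π*x^5/9 + 50*π^2*x^4/3 - 100*π^3*x^3/9 + 25*π^4*x^2/9) dx. Term by term:
    ∫_0^π 25*x^6/9 dx = 25*π^7/63;  ∫_0^π -100*π*x^5/9 dx = -50*π^7/27;  ∫_0^π 50*π^2*x^4/3 dx = 10*π^7/3;
    ∫_0^π -100*π^3*x^3/9 dx = -25*π^7/9;  ∫_0^π 25*π^4*x^2/9 dx = 25*π^7/27.
  Sum: 25*π^7/63 − 50*π^7/27 + 10*π^7/3 − 25*π^7/9 + 25*π^7/27 = 5*π^7/189.
  ∫_0^π (u')² dx = ∫_0^π (25*x^4 - 200*π*x^3/3 + 550*π^2*x^2/9 - 200*π^3*x/9 + 25*π^4/9) dx. Term by term:
    ∫_0^π 25*x^4 dx = 5*π^5;  ∫_0^π -200*π*x^3/3 dx = -50*π^5/3;  ∫_0^π 550*π^2*x^2/9 dx = 550*π^5/27;
    ∫_0^π -200*π^3*x/9 dx = -100*π^5/9;  ∫_0^π 25*π^4/9 dx = 25*π^5/9.
  Sum: 5*π^5 − 50*π^5/3 + 550*π^5/27 − 100*π^5/9 + 25*π^5/9 = 10*π^5/27.
∫_0^π u² dx = 5*π^7/189, so ||u||_L² = sqrt(105)*π^(7/2)/63.
∫_0^π (u')² dx = 10*π^5/27, so ||u'||_L² = sqrt(30)*π^(5/2)/9.
Ratio ||u||_L² / ||u'||_L² = sqrt(14)*π/14.
Sharp Poincaré constant on H^1_0(0, π) is C_P = L/π = 1, achieved by sin(x).
A polynomial bump cannot attain the sharp Poincaré constant (only the first sine eigenfunction does), so the ratio is strictly less than C_P, consistent with ||u||_L² ≤ C_P ||u'||_L².
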